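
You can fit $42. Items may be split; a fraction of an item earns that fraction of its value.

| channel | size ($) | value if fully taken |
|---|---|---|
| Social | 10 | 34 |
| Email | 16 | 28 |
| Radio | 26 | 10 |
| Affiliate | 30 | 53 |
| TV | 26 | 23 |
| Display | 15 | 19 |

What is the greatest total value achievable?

90.5

Sort by value density: Social 34/10≈3.4, Affiliate 53/30≈1.77, Email 28/16≈1.75, Display 19/15≈1.27, TV 23/26≈0.885, Radio 10/26≈0.385.
Take all of Social (10 $, value 34) — 32 $ left.
Affiliate: take in full, 30 $ for value 53 — 2 left.
2 $ left: a 2/16 share of Email gives 28×2/16 = 3.5.
Total value = 90.5.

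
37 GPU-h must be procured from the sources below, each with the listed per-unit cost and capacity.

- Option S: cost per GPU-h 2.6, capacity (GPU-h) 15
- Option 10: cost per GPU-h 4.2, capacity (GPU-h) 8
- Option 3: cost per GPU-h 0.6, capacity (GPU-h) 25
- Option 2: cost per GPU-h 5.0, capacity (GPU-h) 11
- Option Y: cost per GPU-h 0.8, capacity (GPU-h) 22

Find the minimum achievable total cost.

24.6

Use sources in increasing cost order.
Option 3 at 0.6: take all 25 GPU-h ; 12 still needed.
Take 12 from Option Y at 0.8 to finish.
Option S, Option 10, Option 2: unused.
Cost = 25×0.6 + 12×0.8 = 24.6.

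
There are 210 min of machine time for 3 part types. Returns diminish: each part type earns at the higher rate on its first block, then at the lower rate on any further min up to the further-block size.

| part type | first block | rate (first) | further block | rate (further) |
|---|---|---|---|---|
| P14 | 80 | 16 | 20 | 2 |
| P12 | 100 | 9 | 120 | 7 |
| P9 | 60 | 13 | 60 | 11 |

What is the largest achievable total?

2810

Rank every tier by rate: P14/first 16 > P9/first 13 > P9/second 11 > P12/first 9 > P12/second 7 > P14/second 2.
Fill P14 first block (80 at 16) — 130 left.
P9 first at 13: fill all 60 — 70 left.
Fill P9 second block (60 at 11) — 10 left.
P12/first: +10 of 100 at 9; pool empty.
Total = 16×80 + 13×60 + 11×60 + 9×10 = 2810.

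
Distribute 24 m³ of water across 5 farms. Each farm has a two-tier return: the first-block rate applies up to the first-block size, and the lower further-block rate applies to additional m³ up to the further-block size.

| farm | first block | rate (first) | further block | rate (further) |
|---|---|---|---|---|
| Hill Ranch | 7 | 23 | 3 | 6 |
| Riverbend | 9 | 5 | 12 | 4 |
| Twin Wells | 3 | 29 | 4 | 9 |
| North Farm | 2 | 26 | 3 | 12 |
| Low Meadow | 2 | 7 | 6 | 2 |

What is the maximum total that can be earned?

Order all 10 blocks by rate: Twin Wells/T1 29 > North Farm/T1 26 > Hill Ranch/T1 23 > North Farm/T2 12 > Twin Wells/T2 9 > Low Meadow/T1 7 > Hill Ranch/T2 6 > Riverbend/T1 5 > Riverbend/T2 4 > Low Meadow/T2 2.
Twin Wells T1 at 29: fill all 3 — 21 left.
North Farm T1 at 26: fill all 2 — 19 left.
Hill Ranch/T1 (23): +7 — 12 left.
Fill North Farm T2 block (3 at 12) — 9 left.
Twin Wells/T2 (9): +4 — 5 left.
Low Meadow/T1 (7): +2 — 3 left.
Fill Hill Ranch T2 block (3 at 6) — 0 left.
Total = 29×3 + 26×2 + 23×7 + 12×3 + 9×4 + 7×2 + 6×3 = 404.

404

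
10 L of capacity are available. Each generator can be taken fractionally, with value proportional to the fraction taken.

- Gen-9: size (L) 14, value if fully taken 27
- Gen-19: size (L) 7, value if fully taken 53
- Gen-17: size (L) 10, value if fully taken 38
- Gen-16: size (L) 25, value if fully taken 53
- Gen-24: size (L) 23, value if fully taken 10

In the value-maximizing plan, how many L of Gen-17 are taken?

Best value per unit of size first: Gen-19 53/7≈7.57, Gen-17 38/10≈3.8, Gen-16 53/25≈2.12, Gen-9 27/14≈1.93, Gen-24 10/23≈0.435.
All 7 L of Gen-19 fit (value 53) — 3 remain.
3 L left: a 3/10 share of Gen-17 gives 38×3/10 = 11.4.

3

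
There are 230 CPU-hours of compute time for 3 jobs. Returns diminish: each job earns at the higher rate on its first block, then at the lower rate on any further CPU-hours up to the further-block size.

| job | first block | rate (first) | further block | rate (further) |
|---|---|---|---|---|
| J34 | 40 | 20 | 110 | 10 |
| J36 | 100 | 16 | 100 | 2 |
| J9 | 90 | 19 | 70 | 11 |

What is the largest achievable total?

4110

Rank every tier by rate: J34/T1 20 > J9/T1 19 > J36/T1 16 > J9/T2 11 > J34/T2 10 > J36/T2 2.
Fill J34 T1 block (40 at 20) ; 190 left.
J9 T1 at 19: fill all 90 ; 100 left.
Fill J36 T1 block (100 at 16) ; 0 left.
Total = 20×40 + 19×90 + 16×100 = 4110.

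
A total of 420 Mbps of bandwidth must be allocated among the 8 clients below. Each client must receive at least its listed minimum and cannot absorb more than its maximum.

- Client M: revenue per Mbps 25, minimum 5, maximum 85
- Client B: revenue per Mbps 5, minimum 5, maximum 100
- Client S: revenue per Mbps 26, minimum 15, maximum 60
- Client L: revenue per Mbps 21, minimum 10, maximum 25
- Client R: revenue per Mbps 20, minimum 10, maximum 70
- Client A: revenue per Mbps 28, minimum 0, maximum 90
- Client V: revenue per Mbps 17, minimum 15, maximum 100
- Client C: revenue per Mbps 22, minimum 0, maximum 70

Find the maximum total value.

9950

Meeting every minimum uses 5+5+15+10+10+0+15+0 = 60 Mbps, leaving 360.
Rank by revenue per Mbps: Client A 28 > Client S 26 > Client M 25 > Client C 22 > Client L 21 > Client R 20 > Client V 17 > Client B 5.
Give Client A 90 more to hit its cap of 90 — 270 left.
Client S: +45 to 60 (cap) — 225 left.
Client M: +80 to 85 (cap) — 145 left.
Give Client C 70 more to hit its cap of 70 — 75 left.
Client L: +15 to 25 (cap) — 60 left.
Give Client R 60 more to hit its cap of 70 — 0 left.
Total = 25×85 + 5×5 + 26×60 + 21×25 + 20×70 + 28×90 + 17×15 + 22×70 = 9950.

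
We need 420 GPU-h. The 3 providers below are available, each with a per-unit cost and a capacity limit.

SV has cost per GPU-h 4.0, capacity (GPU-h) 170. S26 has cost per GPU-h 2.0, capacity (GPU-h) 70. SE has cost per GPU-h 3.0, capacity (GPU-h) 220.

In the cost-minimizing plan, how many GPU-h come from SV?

130

Cheapest first:
Take 70 from S26 at 2.0 — need 350 more.
SE (3.0): use full 220 — 130 GPU-h to go.
SV (4.0): take the remaining 130 — done.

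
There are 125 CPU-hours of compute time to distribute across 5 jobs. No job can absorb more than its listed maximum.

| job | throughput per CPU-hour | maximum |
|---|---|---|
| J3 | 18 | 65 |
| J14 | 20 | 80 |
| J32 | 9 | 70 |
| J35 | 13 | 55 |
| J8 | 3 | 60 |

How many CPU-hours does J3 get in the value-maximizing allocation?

45

Order the jobs by throughput per CPU-hour: J14 20 > J3 18 > J35 13 > J32 9 > J8 3.
Give J14 80 to hit its cap of 80 — 45 left.
J3 has room for 65 but only 45 remain, so it gets 45.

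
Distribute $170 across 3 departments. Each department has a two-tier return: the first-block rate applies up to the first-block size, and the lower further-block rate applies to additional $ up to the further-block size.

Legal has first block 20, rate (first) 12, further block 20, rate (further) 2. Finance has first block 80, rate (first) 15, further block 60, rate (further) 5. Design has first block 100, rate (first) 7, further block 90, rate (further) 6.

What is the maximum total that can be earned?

1930

Order all 6 blocks by rate: Finance/T1 15 > Legal/T1 12 > Design/T1 7 > Design/T2 6 > Finance/T2 5 > Legal/T2 2.
Fill Finance T1 block (80 at 15) — 90 left.
Legal T1 at 12: fill all 20 — 70 left.
Design/T1: +70 of 100 at 7; pool empty.
Total = 15×80 + 12×20 + 7×70 = 1930.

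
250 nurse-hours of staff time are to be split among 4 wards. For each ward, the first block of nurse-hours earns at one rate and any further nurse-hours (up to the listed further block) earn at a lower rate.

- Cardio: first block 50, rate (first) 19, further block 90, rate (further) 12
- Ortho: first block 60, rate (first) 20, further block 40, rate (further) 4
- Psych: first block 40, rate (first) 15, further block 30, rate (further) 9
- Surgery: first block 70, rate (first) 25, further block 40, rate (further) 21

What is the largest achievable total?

5190

Treat each block as its own option and order by rate: Surgery/tier1 25 > Surgery/tier2 21 > Ortho/tier1 20 > Cardio/tier1 19 > Psych/tier1 15 > Cardio/tier2 12 > Psych/tier2 9 > Ortho/tier2 4.
Fill Surgery tier1 block (70 at 25) ; 180 left.
Surgery/tier2 (21): +40 ; 140 left.
Ortho/tier1 (20): +60 ; 80 left.
Fill Cardio tier1 block (50 at 19) ; 30 left.
Psych tier1 at 15: only 30 left, fill 30.
Total = 25×70 + 21×40 + 20×60 + 19×50 + 15×30 = 5190.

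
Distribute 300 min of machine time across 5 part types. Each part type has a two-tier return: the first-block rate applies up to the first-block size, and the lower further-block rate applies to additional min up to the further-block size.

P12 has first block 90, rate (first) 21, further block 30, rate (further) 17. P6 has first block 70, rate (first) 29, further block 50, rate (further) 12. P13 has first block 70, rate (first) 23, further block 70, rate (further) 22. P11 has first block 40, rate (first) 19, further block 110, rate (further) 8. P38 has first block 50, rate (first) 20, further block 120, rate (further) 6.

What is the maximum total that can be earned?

7070

Treat each block as its own option and order by rate: P6/T1 29 > P13/T1 23 > P13/T2 22 > P12/T1 21 > P38/T1 20 > P11/T1 19 > P12/T2 17 > P6/T2 12 > P11/T2 8 > P38/T2 6.
P6/T1 (29): +70 ; 230 left.
P13 T1 at 23: fill all 70 ; 160 left.
Fill P13 T2 block (70 at 22) ; 90 left.
P12 T1 at 21: fill all 90 ; 0 left.
Total = 29×70 + 23×70 + 22×70 + 21×90 = 7070.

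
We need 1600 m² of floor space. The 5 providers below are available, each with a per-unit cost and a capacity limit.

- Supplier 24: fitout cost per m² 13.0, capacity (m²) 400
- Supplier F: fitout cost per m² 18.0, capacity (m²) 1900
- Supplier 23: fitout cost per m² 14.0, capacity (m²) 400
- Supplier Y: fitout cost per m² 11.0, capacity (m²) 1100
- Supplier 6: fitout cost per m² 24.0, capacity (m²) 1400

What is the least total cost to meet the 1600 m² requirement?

Cheapest first:
Take 1100 from Supplier Y at 11.0 ; need 500 more.
Supplier 24 at 13.0: take all 400 m² ; 100 still needed.
Supplier 23 (14.0): take the remaining 100 ; done.
Supplier F, Supplier 6: unused.
Cost = 1100×11.0 + 400×13.0 + 100×14.0 = 18700.

18700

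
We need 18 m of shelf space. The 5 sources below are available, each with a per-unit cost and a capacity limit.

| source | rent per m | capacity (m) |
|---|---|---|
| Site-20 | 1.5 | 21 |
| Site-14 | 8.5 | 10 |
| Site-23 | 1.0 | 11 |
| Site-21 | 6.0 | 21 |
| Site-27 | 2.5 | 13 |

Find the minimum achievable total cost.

Fill from the cheapest source first.
Site-23 (1.0): use full 11 — 7 m to go.
Take 7 from Site-20 at 1.5 to finish.
Site-27, Site-21, Site-14: unused.
Cost = 11×1.0 + 7×1.5 = 21.5.

21.5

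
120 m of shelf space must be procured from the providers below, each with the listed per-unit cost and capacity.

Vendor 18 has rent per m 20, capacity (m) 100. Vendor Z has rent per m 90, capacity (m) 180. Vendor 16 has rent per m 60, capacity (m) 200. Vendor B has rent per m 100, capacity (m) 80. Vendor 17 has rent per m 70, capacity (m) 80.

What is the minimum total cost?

Fill from the cheapest provider first.
Vendor 18 (20): use full 100 → 20 m to go.
Take 20 from Vendor 16 at 60 to finish.
Vendor 17, Vendor Z, Vendor B: unused.
Cost = 100×20 + 20×60 = 3200.

3200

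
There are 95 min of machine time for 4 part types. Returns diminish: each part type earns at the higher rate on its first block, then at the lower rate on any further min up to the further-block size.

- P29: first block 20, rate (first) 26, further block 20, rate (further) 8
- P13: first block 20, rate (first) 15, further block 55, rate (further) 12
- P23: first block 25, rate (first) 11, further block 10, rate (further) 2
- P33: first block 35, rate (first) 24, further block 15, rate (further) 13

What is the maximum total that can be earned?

Order all 8 blocks by rate: P29/T1 26 > P33/T1 24 > P13/T1 15 > P33/T2 13 > P13/T2 12 > P23/T1 11 > P29/T2 8 > P23/T2 2.
Fill P29 T1 block (20 at 26) ; 75 left.
Fill P33 T1 block (35 at 24) ; 40 left.
P13/T1 (15): +20 ; 20 left.
Fill P33 T2 block (15 at 13) ; 5 left.
5 remain; put them into P13 T2 at 12.
Total = 26×20 + 24×35 + 15×20 + 13×15 + 12×5 = 1915.

1915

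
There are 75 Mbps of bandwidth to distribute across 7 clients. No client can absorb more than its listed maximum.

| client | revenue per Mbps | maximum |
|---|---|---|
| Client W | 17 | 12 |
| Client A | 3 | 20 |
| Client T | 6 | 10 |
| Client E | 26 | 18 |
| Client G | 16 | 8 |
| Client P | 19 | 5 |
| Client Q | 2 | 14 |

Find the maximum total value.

Rank by revenue per Mbps: Client E 26 > Client P 19 > Client W 17 > Client G 16 > Client T 6 > Client A 3 > Client Q 2.
Client E takes 18 to reach its cap of 18 ; 57 left.
Client P takes 5 to reach its cap of 5 ; 52 left.
Give Client W 12 to hit its cap of 12 ; 40 left.
Client G takes 8 to reach its cap of 8 ; 32 left.
Give Client T 10 to hit its cap of 10 ; 22 left.
Give Client A 20 to hit its cap of 20 ; 2 left.
Client Q: +2 (room for 14) → 2. Pool exhausted.
Total = 17×12 + 3×20 + 6×10 + 26×18 + 16×8 + 19×5 + 2×2 = 1019.

1019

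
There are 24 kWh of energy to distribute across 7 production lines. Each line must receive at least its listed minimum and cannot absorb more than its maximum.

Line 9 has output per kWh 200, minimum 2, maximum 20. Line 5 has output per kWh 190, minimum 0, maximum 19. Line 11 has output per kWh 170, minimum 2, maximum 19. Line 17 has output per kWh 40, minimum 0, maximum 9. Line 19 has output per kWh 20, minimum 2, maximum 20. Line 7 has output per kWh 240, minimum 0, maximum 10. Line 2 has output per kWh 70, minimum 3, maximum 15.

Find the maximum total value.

Meeting every minimum uses 2+0+2+0+2+0+3 = 9 kWh, leaving 15.
Rank by output per kWh: Line 7 240 > Line 9 200 > Line 5 190 > Line 11 170 > Line 2 70 > Line 17 40 > Line 19 20.
Line 7 takes 10 more to reach its cap of 10 ; 5 left.
Line 9: +5 (room for 18) → 7. Pool exhausted.
Total = 200×7 + 170×2 + 20×2 + 240×10 + 70×3 = 4390.

4390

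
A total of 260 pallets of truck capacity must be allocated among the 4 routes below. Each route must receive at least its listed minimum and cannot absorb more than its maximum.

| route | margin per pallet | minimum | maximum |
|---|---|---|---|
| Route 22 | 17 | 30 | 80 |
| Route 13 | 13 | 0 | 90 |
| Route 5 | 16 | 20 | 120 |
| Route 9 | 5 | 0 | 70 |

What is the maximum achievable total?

Meeting every minimum uses 30+0+20+0 = 50 pallets, leaving 210.
Highest margin per pallet first: Route 22 17 > Route 5 16 > Route 13 13 > Route 9 5.
Give Route 22 50 more to hit its cap of 80 — 160 left.
Give Route 5 100 more to hit its cap of 120 — 60 left.
Route 13 has room for 90 more but only 60 remain, so it gets 60.
Total = 17×80 + 13×60 + 16×120 = 4060.

4060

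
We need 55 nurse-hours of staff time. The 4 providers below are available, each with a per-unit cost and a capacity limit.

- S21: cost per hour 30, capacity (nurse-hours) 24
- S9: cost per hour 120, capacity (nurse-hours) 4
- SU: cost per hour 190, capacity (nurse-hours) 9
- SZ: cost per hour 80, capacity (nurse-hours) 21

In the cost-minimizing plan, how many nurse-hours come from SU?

6

Cheapest first:
S21 at 30: take all 24 nurse-hours ; 31 still needed.
Take 21 from SZ at 80 ; need 10 more.
Take 4 from S9 at 120 ; need 6 more.
Take 6 from SU at 190 to finish.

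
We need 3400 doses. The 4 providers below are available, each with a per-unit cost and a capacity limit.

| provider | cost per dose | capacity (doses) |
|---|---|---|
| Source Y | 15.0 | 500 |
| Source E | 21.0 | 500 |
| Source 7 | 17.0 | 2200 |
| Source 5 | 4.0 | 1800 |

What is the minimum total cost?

33400

Use providers in increasing cost order.
Take 1800 from Source 5 at 4.0 → need 1600 more.
Source Y at 15.0: take all 500 doses → 1100 still needed.
Take 1100 from Source 7 at 17.0 to finish.
Source E: unused.
Cost = 1800×4.0 + 500×15.0 + 1100×17.0 = 33400.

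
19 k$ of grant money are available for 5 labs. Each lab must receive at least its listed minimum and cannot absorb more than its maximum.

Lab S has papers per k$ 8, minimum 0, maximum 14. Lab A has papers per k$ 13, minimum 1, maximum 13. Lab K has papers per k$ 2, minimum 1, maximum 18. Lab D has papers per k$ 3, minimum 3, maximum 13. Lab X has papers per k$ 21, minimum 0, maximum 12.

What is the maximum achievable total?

302

Meeting every minimum uses 0+1+1+3+0 = 5 k$, leaving 14.
Rank by papers per k$: Lab X 21 > Lab A 13 > Lab S 8 > Lab D 3 > Lab K 2.
Lab X: +12 to 12 (cap) → 2 left.
Lab A: +2 (room for 12) → 3. Pool exhausted.
Total = 13×3 + 2×1 + 3×3 + 21×12 = 302.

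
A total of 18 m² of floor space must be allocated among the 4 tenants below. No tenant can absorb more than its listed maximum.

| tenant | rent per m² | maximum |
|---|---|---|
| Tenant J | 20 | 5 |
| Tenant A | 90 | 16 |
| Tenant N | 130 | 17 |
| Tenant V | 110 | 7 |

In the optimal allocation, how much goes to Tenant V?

1

Rank by rent per m²: Tenant N 130 > Tenant V 110 > Tenant A 90 > Tenant J 20.
Tenant N takes 17 to reach its cap of 17 — 1 left.
Only 1 left; Tenant V takes them to reach 1.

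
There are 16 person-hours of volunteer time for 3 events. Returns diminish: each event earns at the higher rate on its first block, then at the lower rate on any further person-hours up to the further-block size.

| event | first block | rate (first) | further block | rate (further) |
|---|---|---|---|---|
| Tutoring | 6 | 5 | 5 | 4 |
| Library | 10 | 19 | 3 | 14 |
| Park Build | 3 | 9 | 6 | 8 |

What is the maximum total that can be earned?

259

Order all 6 blocks by rate: Library/tier1 19 > Library/tier2 14 > Park Build/tier1 9 > Park Build/tier2 8 > Tutoring/tier1 5 > Tutoring/tier2 4.
Library/tier1 (19): +10 → 6 left.
Fill Library tier2 block (3 at 14) → 3 left.
Park Build/tier1 (9): +3 → 0 left.
Total = 19×10 + 14×3 + 9×3 = 259.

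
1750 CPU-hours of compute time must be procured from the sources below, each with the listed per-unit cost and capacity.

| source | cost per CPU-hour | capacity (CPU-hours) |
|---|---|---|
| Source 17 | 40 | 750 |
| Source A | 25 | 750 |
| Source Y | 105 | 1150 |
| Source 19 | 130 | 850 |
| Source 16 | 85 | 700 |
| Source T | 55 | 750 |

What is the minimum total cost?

62500

Fill from the cheapest source first.
Source A (25): use full 750 ; 1000 CPU-hours to go.
Source 17 at 40: take all 750 CPU-hours ; 250 still needed.
Source T at 55: take 250 of its 750 ; requirement met.
Source 16, Source Y, Source 19: unused.
Cost = 750×25 + 750×40 + 250×55 = 62500.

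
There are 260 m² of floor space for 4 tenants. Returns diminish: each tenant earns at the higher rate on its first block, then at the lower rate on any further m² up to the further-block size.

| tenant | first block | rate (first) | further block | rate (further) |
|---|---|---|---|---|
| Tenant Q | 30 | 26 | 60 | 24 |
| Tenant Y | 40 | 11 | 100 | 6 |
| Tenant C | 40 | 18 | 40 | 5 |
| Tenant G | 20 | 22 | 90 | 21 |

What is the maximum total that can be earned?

Rank every tier by rate: Tenant Q/tier1 26 > Tenant Q/tier2 24 > Tenant G/tier1 22 > Tenant G/tier2 21 > Tenant C/tier1 18 > Tenant Y/tier1 11 > Tenant Y/tier2 6 > Tenant C/tier2 5.
Fill Tenant Q tier1 block (30 at 26) — 230 left.
Tenant Q tier2 at 24: fill all 60 — 170 left.
Fill Tenant G tier1 block (20 at 22) — 150 left.
Fill Tenant G tier2 block (90 at 21) — 60 left.
Tenant C tier1 at 18: fill all 40 — 20 left.
20 remain; put them into Tenant Y tier1 at 11.
Total = 26×30 + 24×60 + 22×20 + 21×90 + 18×40 + 11×20 = 5490.

5490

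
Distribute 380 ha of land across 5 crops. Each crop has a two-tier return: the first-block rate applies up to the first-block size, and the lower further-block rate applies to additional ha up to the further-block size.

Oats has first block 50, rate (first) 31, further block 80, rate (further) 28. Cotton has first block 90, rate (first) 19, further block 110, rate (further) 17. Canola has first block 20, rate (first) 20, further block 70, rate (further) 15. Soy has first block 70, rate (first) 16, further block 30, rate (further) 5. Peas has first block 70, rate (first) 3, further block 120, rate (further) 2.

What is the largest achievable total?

8250

Rank every tier by rate: Oats/T1 31 > Oats/T2 28 > Canola/T1 20 > Cotton/T1 19 > Cotton/T2 17 > Soy/T1 16 > Canola/T2 15 > Soy/T2 5 > Peas/T1 3 > Peas/T2 2.
Fill Oats T1 block (50 at 31) ; 330 left.
Oats T2 at 28: fill all 80 ; 250 left.
Canola/T1 (20): +20 ; 230 left.
Fill Cotton T1 block (90 at 19) ; 140 left.
Fill Cotton T2 block (110 at 17) ; 30 left.
Soy/T1: +30 of 70 at 16; pool empty.
Total = 31×50 + 28×80 + 20×20 + 19×90 + 17×110 + 16×30 = 8250.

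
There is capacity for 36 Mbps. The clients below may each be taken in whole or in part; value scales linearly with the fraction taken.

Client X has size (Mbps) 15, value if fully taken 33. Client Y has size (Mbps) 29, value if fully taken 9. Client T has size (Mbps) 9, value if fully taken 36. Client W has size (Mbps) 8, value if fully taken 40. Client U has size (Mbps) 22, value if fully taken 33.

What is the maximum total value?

Best value per unit of size first: Client W 40/8≈5, Client T 36/9≈4, Client X 33/15≈2.2, Client U 33/22≈1.5, Client Y 9/29≈0.31.
Client W: take in full, 8 Mbps for value 40 → 28 left.
All 9 Mbps of Client T fit (value 36) → 19 remain.
Take all of Client X (15 Mbps, value 33) → 4 Mbps left.
Only 4 Mbps remain; take 4/22 of Client U for value 33×4/22 = 6.
Total value = 115.

115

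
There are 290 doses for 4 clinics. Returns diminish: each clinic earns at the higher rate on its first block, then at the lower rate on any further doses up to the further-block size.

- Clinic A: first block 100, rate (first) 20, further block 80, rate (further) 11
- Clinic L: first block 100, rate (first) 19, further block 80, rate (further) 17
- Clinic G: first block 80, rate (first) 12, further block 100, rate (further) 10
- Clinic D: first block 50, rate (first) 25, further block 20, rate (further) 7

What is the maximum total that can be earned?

Order all 8 blocks by rate: Clinic D/tier1 25 > Clinic A/tier1 20 > Clinic L/tier1 19 > Clinic L/tier2 17 > Clinic G/tier1 12 > Clinic A/tier2 11 > Clinic G/tier2 10 > Clinic D/tier2 7.
Fill Clinic D tier1 block (50 at 25) ; 240 left.
Clinic A/tier1 (20): +100 ; 140 left.
Fill Clinic L tier1 block (100 at 19) ; 40 left.
40 remain; put them into Clinic L tier2 at 17.
Total = 25×50 + 20×100 + 19×100 + 17×40 = 5830.

5830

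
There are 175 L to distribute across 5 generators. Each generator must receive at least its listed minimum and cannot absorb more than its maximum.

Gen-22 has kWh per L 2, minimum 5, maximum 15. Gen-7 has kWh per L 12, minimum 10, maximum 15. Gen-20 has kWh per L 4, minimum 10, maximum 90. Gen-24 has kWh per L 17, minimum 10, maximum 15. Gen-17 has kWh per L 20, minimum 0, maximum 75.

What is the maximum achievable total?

2205

Meeting every minimum uses 5+10+10+10+0 = 35 L, leaving 140.
Highest kWh per L first: Gen-17 20 > Gen-24 17 > Gen-7 12 > Gen-20 4 > Gen-22 2.
Gen-17: +75 to 75 (cap) → 65 left.
Give Gen-24 5 more to hit its cap of 15 → 60 left.
Gen-7: +5 to 15 (cap) → 55 left.
Only 55 left; Gen-20 takes them to reach 65.
Total = 2×5 + 12×15 + 4×65 + 17×15 + 20×75 = 2205.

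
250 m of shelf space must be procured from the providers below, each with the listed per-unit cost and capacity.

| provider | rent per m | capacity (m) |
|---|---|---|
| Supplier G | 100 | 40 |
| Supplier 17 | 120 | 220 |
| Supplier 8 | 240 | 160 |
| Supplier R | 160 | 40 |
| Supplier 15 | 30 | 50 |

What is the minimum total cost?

24700

Fill from the cheapest provider first.
Supplier 15 (30): use full 50 → 200 m to go.
Supplier G (100): use full 40 → 160 m to go.
Take 160 from Supplier 17 at 120 to finish.
Supplier R, Supplier 8: unused.
Cost = 50×30 + 40×100 + 160×120 = 24700.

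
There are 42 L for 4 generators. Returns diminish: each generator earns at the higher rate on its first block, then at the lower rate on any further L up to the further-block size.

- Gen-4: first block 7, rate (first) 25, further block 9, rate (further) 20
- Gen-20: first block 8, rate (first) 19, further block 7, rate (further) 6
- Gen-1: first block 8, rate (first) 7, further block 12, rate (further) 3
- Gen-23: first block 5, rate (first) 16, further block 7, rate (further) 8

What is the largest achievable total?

Treat each block as its own option and order by rate: Gen-4/T1 25 > Gen-4/T2 20 > Gen-20/T1 19 > Gen-23/T1 16 > Gen-23/T2 8 > Gen-1/T1 7 > Gen-20/T2 6 > Gen-1/T2 3.
Gen-4 T1 at 25: fill all 7 → 35 left.
Fill Gen-4 T2 block (9 at 20) → 26 left.
Fill Gen-20 T1 block (8 at 19) → 18 left.
Gen-23 T1 at 16: fill all 5 → 13 left.
Gen-23 T2 at 8: fill all 7 → 6 left.
6 remain; put them into Gen-1 T1 at 7.
Total = 25×7 + 20×9 + 19×8 + 16×5 + 8×7 + 7×6 = 685.

685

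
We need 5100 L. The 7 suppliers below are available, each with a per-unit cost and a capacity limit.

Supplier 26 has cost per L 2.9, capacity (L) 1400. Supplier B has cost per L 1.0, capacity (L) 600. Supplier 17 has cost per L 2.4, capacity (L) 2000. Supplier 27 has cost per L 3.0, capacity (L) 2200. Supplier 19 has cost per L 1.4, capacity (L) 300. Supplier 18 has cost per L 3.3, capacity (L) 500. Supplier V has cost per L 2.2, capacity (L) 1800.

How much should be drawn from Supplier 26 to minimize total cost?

400

Use suppliers in increasing cost order.
Supplier B at 1.0: take all 600 L ; 4500 still needed.
Supplier 19 at 1.4: take all 300 L ; 4200 still needed.
Supplier V (2.2): use full 1800 ; 2400 L to go.
Take 2000 from Supplier 17 at 2.4 ; need 400 more.
Take 400 from Supplier 26 at 2.9 to finish.
Supplier 27, Supplier 18: unused.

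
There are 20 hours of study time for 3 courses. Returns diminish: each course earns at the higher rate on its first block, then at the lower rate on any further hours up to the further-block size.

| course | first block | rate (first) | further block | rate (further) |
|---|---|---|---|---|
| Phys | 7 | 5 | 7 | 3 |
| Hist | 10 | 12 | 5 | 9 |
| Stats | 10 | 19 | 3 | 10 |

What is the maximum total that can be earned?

310

Order all 6 blocks by rate: Stats/T1 19 > Hist/T1 12 > Stats/T2 10 > Hist/T2 9 > Phys/T1 5 > Phys/T2 3.
Stats/T1 (19): +10 → 10 left.
Hist/T1 (12): +10 → 0 left.
Total = 19×10 + 12×10 = 310.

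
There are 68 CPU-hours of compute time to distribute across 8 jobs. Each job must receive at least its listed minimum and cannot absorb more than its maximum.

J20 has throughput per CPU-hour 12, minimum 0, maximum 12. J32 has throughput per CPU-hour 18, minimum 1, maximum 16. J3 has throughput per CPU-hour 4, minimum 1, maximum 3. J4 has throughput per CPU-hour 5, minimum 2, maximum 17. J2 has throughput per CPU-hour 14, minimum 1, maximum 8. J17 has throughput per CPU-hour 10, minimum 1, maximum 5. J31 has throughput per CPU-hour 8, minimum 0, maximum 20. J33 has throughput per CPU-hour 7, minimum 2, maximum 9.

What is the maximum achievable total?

796

Meeting every minimum uses 0+1+1+2+1+1+0+2 = 8 CPU-hours, leaving 60.
Rank by throughput per CPU-hour: J32 18 > J2 14 > J20 12 > J17 10 > J31 8 > J33 7 > J4 5 > J3 4.
Give J32 15 more to hit its cap of 16 → 45 left.
Give J2 7 more to hit its cap of 8 → 38 left.
J20 takes 12 more to reach its cap of 12 → 26 left.
Give J17 4 more to hit its cap of 5 → 22 left.
J31 takes 20 more to reach its cap of 20 → 2 left.
J33 has room for 7 more but only 2 remain, so it gets 4.
Total = 12×12 + 18×16 + 4×1 + 5×2 + 14×8 + 10×5 + 8×20 + 7×4 = 796.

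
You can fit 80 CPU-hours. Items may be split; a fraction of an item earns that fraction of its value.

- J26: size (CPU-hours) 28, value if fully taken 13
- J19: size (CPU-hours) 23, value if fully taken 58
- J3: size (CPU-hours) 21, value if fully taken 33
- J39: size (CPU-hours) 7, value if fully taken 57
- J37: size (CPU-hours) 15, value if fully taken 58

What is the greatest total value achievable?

212.5

Rank by value-to-size ratio: J39 57/7≈8.14, J37 58/15≈3.87, J19 58/23≈2.52, J3 33/21≈1.57, J26 13/28≈0.464.
All 7 CPU-hours of J39 fit (value 57) — 73 remain.
All 15 CPU-hours of J37 fit (value 58) — 58 remain.
J19: take in full, 23 CPU-hours for value 58 — 35 left.
Take all of J3 (21 CPU-hours, value 33) — 14 CPU-hours left.
14 CPU-hours left: a 14/28 share of J26 gives 13×14/28 = 6.5.
Total value = 212.5.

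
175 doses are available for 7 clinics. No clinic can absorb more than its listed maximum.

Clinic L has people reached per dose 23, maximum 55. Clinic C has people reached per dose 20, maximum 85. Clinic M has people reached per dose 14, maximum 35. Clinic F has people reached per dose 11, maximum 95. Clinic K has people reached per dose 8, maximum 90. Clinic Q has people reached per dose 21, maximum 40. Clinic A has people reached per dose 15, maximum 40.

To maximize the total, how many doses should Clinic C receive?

Order the clinics by people reached per dose: Clinic L 23 > Clinic Q 21 > Clinic C 20 > Clinic A 15 > Clinic M 14 > Clinic F 11 > Clinic K 8.
Clinic L: +55 to 55 (cap) → 120 left.
Give Clinic Q 40 to hit its cap of 40 → 80 left.
Clinic C has room for 85 but only 80 remain, so it gets 80.

80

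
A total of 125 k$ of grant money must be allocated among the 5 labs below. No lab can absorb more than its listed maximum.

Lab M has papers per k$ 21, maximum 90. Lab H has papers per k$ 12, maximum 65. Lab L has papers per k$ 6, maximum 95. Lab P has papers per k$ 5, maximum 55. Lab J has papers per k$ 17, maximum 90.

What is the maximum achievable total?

2485

Rank by papers per k$: Lab M 21 > Lab J 17 > Lab H 12 > Lab L 6 > Lab P 5.
Give Lab M 90 to hit its cap of 90 — 35 left.
Lab J has room for 90 but only 35 remain, so it gets 35.
Total = 21×90 + 17×35 = 2485.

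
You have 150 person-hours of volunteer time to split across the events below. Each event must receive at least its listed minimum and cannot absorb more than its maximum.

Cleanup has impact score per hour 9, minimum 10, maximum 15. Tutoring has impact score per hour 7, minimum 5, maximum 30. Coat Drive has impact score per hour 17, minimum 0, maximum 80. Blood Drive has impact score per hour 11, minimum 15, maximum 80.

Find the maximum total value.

Meeting every minimum uses 10+5+0+15 = 30 person-hours, leaving 120.
Rank by impact score per hour: Coat Drive 17 > Blood Drive 11 > Cleanup 9 > Tutoring 7.
Coat Drive takes 80 more to reach its cap of 80 ; 40 left.
Blood Drive has room for 65 more but only 40 remain, so it gets 55.
Total = 9×10 + 7×5 + 17×80 + 11×55 = 2090.

2090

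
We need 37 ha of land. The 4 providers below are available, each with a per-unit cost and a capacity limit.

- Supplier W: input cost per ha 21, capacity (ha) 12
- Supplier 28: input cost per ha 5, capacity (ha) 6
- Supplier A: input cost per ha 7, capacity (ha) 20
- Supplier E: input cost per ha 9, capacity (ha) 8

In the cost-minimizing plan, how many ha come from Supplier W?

3

Use providers in increasing cost order.
Supplier 28 (5): use full 6 → 31 ha to go.
Supplier A (7): use full 20 → 11 ha to go.
Supplier E at 9: take all 8 ha → 3 still needed.
Supplier W (21): take the remaining 3 → done.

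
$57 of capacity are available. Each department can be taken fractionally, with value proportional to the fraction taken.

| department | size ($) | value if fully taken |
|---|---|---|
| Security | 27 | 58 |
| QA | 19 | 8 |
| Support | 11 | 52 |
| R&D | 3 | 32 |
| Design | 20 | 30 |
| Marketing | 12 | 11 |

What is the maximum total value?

Best value per unit of size first: R&D 32/3≈10.7, Support 52/11≈4.73, Security 58/27≈2.15, Design 30/20≈1.5, Marketing 11/12≈0.917, QA 8/19≈0.421.
All 3 $ of R&D fit (value 32) — 54 remain.
All 11 $ of Support fit (value 52) — 43 remain.
All 27 $ of Security fit (value 58) — 16 remain.
Fill the last 16 $ with part of Design: 16/20 of it earns 24.
Total value = 166.

166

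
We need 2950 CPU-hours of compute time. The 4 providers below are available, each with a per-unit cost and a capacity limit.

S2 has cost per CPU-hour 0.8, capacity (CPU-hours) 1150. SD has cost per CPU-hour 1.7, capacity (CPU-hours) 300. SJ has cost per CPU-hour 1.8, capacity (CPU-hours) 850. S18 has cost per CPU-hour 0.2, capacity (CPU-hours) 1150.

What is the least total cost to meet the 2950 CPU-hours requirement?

Cheapest first:
S18 (0.2): use full 1150 → 1800 CPU-hours to go.
Take 1150 from S2 at 0.8 → need 650 more.
Take 300 from SD at 1.7 → need 350 more.
SJ at 1.8: take 350 of its 850 → requirement met.
Cost = 1150×0.2 + 1150×0.8 + 300×1.7 + 350×1.8 = 2290.

2290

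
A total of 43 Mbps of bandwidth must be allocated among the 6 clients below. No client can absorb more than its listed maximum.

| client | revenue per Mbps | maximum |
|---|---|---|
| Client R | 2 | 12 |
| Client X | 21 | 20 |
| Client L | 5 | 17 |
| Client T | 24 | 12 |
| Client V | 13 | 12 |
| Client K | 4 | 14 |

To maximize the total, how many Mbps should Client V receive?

Rank by revenue per Mbps: Client T 24 > Client X 21 > Client V 13 > Client L 5 > Client K 4 > Client R 2.
Give Client T 12 to hit its cap of 12 → 31 left.
Client X takes 20 to reach its cap of 20 → 11 left.
Client V: +11 (room for 12) → 11. Pool exhausted.

11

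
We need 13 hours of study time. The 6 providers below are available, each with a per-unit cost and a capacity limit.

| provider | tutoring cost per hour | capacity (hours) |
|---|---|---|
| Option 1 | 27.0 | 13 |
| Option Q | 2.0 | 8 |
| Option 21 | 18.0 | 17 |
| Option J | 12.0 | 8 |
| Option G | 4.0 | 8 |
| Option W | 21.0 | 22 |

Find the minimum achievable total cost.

Fill from the cheapest provider first.
Option Q (2.0): use full 8 → 5 hours to go.
Take 5 from Option G at 4.0 to finish.
Option J, Option 21, Option W, Option 1: unused.
Cost = 8×2.0 + 5×4.0 = 36.

36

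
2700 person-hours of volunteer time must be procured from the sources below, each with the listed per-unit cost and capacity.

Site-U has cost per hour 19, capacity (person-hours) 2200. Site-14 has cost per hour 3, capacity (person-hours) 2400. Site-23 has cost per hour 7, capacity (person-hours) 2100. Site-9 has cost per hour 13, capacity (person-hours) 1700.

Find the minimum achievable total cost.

9300

Cheapest first:
Site-14 (3): use full 2400 → 300 person-hours to go.
Site-23 (7): take the remaining 300 → done.
Site-9, Site-U: unused.
Cost = 2400×3 + 300×7 = 9300.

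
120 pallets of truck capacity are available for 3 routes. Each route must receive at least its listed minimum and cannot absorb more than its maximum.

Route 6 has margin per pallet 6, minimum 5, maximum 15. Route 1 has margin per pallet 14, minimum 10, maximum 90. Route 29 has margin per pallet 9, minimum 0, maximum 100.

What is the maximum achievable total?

1515

Meeting every minimum uses 5+10+0 = 15 pallets, leaving 105.
Rank by margin per pallet: Route 1 14 > Route 29 9 > Route 6 6.
Route 1: +80 to 90 (cap) ; 25 left.
Only 25 left; Route 29 takes them to reach 25.
Total = 6×5 + 14×90 + 9×25 = 1515.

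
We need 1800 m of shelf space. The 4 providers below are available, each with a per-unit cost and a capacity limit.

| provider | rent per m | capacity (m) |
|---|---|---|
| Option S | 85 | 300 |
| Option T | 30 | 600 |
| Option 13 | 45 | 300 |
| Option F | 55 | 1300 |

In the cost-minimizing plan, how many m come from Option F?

900

Fill from the cheapest provider first.
Option T at 30: take all 600 m ; 1200 still needed.
Option 13 (45): use full 300 ; 900 m to go.
Option F (55): take the remaining 900 ; done.
Option S: unused.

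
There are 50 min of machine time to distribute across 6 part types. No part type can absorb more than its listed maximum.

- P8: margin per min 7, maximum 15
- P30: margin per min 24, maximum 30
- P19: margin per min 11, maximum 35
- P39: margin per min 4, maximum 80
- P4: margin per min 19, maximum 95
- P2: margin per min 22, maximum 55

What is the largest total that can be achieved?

Highest margin per min first: P30 24 > P2 22 > P4 19 > P19 11 > P8 7 > P39 4.
P30: +30 to 30 (cap) — 20 left.
P2: +20 (room for 55) → 20. Pool exhausted.
Total = 24×30 + 22×20 = 1160.

1160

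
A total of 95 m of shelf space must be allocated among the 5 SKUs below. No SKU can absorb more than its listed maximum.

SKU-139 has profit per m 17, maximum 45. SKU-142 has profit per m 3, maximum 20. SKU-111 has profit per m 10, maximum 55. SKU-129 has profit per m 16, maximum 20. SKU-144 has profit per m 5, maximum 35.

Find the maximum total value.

1385

Rank by profit per m: SKU-139 17 > SKU-129 16 > SKU-111 10 > SKU-144 5 > SKU-142 3.
SKU-139 takes 45 to reach its cap of 45 — 50 left.
SKU-129: +20 to 20 (cap) — 30 left.
Only 30 left; SKU-111 takes them to reach 30.
Total = 17×45 + 10×30 + 16×20 = 1385.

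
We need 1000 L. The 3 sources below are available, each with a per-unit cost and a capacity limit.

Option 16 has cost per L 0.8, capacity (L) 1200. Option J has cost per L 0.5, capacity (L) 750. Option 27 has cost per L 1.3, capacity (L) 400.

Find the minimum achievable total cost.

575

Use sources in increasing cost order.
Take 750 from Option J at 0.5 ; need 250 more.
Take 250 from Option 16 at 0.8 to finish.
Option 27: unused.
Cost = 750×0.5 + 250×0.8 = 575.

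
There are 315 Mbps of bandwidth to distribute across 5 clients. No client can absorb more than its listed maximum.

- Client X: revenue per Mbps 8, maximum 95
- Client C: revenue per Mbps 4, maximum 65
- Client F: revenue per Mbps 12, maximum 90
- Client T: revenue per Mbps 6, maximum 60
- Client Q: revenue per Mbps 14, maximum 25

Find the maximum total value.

Order the clients by revenue per Mbps: Client Q 14 > Client F 12 > Client X 8 > Client T 6 > Client C 4.
Client Q: +25 to 25 (cap) → 290 left.
Client F: +90 to 90 (cap) → 200 left.
Client X takes 95 to reach its cap of 95 → 105 left.
Client T takes 60 to reach its cap of 60 → 45 left.
Only 45 left; Client C takes them to reach 45.
Total = 8×95 + 4×45 + 12×90 + 6×60 + 14×25 = 2730.

2730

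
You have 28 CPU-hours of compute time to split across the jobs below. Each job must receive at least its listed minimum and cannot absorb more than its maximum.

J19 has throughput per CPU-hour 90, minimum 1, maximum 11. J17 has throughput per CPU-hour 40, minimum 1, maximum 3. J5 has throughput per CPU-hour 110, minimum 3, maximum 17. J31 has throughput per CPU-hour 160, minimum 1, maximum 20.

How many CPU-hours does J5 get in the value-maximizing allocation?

6

Meeting every minimum uses 1+1+3+1 = 6 CPU-hours, leaving 22.
Order the jobs by throughput per CPU-hour: J31 160 > J5 110 > J19 90 > J17 40.
J31 takes 19 more to reach its cap of 20 → 3 left.
J5: +3 (room for 14) → 6. Pool exhausted.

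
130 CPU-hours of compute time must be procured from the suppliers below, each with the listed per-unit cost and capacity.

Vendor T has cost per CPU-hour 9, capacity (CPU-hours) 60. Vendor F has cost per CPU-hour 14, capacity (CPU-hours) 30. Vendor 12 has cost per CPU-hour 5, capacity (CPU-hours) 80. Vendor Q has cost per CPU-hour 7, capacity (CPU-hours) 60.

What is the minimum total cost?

Fill from the cheapest supplier first.
Vendor 12 at 5: take all 80 CPU-hours ; 50 still needed.
Take 50 from Vendor Q at 7 to finish.
Vendor T, Vendor F: unused.
Cost = 80×5 + 50×7 = 750.

750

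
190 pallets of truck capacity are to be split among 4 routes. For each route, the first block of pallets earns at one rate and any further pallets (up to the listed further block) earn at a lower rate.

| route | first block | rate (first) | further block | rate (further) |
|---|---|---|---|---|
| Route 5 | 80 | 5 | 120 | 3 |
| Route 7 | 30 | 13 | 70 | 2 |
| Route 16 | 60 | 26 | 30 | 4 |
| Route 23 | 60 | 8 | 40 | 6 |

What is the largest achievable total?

2670

Treat each block as its own option and order by rate: Route 16/tier1 26 > Route 7/tier1 13 > Route 23/tier1 8 > Route 23/tier2 6 > Route 5/tier1 5 > Route 16/tier2 4 > Route 5/tier2 3 > Route 7/tier2 2.
Route 16/tier1 (26): +60 ; 130 left.
Route 7/tier1 (13): +30 ; 100 left.
Route 23/tier1 (8): +60 ; 40 left.
Route 23 tier2 at 6: fill all 40 ; 0 left.
Total = 26×60 + 13×30 + 8×60 + 6×40 = 2670.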